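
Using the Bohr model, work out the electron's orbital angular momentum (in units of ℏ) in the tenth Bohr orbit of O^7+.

10

L_n = nℏ, so L/ℏ = n = 10.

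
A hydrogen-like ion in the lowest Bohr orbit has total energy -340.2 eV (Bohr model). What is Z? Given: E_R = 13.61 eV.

E_n = −E_R Z²/n² ⇒ Z² = −E_n n²/E_R = 340.2 × 1² / 13.61 ≈ 25.00
Z = 5

5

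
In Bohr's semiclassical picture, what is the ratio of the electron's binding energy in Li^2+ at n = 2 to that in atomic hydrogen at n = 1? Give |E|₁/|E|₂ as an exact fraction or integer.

9/4

|E| ∝ Z^2 · n^-2
|E|₁/|E|₂ = (3/1)^2 · (2/1)^-2 = 9/4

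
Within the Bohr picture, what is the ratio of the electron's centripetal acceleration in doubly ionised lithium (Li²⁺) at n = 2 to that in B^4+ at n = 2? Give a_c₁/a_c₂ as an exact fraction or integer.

a_c ∝ Z^3 · n^-4
a_c₁/a_c₂ = (3/5)^3 · (2/2)^-4 = 27/125

27/125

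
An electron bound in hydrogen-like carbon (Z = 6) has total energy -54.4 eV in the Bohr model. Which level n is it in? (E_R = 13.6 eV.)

E_n = −E_R Z²/n² ⇒ n² = E_R Z²/(−E_n) = 13.6 × 6² / 54.4 ≈ 9.00
n = 3

3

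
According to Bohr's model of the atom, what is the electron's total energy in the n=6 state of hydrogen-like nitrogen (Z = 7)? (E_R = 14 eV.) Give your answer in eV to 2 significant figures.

-19 eV

E_n = −E_R·Z²/n² = −14 × 7²/6² = -19 eV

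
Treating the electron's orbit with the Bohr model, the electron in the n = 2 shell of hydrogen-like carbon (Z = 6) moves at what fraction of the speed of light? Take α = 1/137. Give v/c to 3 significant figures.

v_n = Zαc/n, so v/c = Zα/n = 6 × 0.00730 / 2 = 0.0219

0.0219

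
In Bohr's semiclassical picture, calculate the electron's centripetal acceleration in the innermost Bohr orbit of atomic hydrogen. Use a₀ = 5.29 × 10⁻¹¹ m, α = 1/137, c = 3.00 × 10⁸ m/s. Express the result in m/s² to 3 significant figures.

9.06 × 10²² m/s²

r = n²a₀/Z = 5.29 × 10⁻¹¹ m, v = Zαc/n = 2.19 × 10⁶ m/s
a = v²/r = (2.19 × 10⁶)² / 5.29 × 10⁻¹¹ = 9.06 × 10²² m/s²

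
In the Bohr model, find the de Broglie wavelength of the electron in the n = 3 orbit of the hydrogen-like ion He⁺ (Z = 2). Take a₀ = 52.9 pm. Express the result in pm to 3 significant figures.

499 pm

The Bohr quantisation condition is nλ = 2πr_n.
r_n = n²a₀/Z = 238 pm
λ = 2πr_n/n = 2π·238/3 = 499 pm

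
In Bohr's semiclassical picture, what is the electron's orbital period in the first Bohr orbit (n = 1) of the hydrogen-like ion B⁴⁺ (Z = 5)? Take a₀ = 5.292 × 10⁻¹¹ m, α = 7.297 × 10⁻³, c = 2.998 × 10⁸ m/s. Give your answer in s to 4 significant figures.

6.080 × 10⁻¹⁸ s

r = n²a₀/Z = 1²·5.292 × 10⁻¹¹/5 = 1.058 × 10⁻¹¹ m
v = Zαc/n = 5·0.007297·2.998 × 10⁸/1 = 1.094 × 10⁷ m/s
T = 2πr/v = 6.080 × 10⁻¹⁸ s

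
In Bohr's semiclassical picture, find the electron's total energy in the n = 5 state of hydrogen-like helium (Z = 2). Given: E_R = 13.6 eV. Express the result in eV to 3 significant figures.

-2.18 eV

E_n = −E_R·Z²/n² = −13.6 × 2²/5² = -2.18 eV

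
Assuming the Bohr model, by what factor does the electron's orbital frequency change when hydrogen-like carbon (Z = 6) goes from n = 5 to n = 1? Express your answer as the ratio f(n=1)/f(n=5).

f ∝ Z^2 · n^-3; with Z fixed, f ∝ n^-3.
f(n=1)/f(n=5) = (1/5)^-3 = 125

125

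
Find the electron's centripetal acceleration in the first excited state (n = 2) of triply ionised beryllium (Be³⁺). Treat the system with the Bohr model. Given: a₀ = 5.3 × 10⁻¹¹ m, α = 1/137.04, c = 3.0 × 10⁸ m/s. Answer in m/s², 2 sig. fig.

3.6 × 10²³ m/s²

r = n²a₀/Z = 5.3 × 10⁻¹¹ m, v = Zαc/n = 4.4 × 10⁶ m/s
a = v²/r = (4.4 × 10⁶)² / 5.3 × 10⁻¹¹ = 3.6 × 10²³ m/s²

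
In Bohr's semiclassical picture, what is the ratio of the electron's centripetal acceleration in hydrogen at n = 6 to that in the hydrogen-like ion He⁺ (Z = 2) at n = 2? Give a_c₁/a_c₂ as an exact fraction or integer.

a_c ∝ Z^3 · n^-4
a_c₁/a_c₂ = (1/2)^3 · (6/2)^-4 = 1/648

1/648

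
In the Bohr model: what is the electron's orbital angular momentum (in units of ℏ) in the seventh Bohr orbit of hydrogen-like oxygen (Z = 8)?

L_n = nℏ, so L/ℏ = n = 7.

7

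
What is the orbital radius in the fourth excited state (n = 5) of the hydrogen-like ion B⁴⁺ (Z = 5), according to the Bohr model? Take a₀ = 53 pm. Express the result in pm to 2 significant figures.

r_n = n²a₀/Z = 5² × 53 / 5
    = 25 × 53 / 5 = 260 pm

260 pm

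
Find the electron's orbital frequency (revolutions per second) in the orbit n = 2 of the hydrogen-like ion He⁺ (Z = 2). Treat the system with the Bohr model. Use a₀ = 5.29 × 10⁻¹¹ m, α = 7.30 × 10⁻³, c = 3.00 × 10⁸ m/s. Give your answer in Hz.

r = n²a₀/Z = 1.06 × 10⁻¹⁰ m, v = Zαc/n = 2.19 × 10⁶ m/s
f = v/(2πr) = 3.29 × 10¹⁵ Hz

3.29 × 10¹⁵ Hz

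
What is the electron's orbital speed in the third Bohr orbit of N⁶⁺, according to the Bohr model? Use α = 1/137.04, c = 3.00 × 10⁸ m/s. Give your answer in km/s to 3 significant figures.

v_n = Zαc/n = 7 × 0.00730 × 3.00 × 10⁸ / 3
    = 5110 km/s

5110 km/s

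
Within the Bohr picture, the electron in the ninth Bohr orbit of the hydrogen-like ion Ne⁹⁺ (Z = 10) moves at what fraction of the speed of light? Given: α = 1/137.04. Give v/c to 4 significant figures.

0.008108

v_n = Zαc/n, so v/c = Zα/n = 10 × 0.007297 / 9 = 0.008108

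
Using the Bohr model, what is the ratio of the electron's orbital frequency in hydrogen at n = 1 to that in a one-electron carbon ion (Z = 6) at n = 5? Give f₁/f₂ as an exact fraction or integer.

125/36

f ∝ Z^2 · n^-3
f₁/f₂ = (1/6)^2 · (1/5)^-3 = 125/36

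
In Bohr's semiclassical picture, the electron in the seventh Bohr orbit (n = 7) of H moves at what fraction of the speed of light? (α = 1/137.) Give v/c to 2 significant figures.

0.0010

v_n = Zαc/n, so v/c = Zα/n = 1 × 0.0073 / 7 = 0.0010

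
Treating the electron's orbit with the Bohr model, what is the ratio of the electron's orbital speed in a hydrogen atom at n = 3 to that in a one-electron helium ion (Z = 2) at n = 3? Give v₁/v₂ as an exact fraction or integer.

1/2

v ∝ Z^1 · n^-1
v₁/v₂ = (1/2)^1 · (3/3)^-1 = 1/2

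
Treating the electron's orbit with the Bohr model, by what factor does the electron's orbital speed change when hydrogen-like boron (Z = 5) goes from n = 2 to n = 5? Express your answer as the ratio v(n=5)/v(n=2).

v ∝ Z^1 · n^-1; with Z fixed, v ∝ n^-1.
v(n=5)/v(n=2) = (5/2)^-1 = 2/5

2/5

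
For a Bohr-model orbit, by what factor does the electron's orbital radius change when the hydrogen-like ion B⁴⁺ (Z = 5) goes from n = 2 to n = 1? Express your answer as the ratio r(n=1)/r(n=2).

1/4

r ∝ Z^-1 · n^2; with Z fixed, r ∝ n^2.
r(n=1)/r(n=2) = (1/2)^2 = 1/4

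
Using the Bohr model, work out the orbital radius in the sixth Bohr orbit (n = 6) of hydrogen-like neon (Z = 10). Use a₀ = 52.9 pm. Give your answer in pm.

190 pm

r_n = n²a₀/Z = 6² × 52.9 / 10
    = 36 × 52.9 / 10 = 190 pm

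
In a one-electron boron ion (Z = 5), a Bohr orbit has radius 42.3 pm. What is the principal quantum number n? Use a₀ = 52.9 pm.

r_n = n²a₀/Z ⇒ n² = rZ/a₀ = 42.3 × 5 / 52.9 ≈ 4.00
n = 2

2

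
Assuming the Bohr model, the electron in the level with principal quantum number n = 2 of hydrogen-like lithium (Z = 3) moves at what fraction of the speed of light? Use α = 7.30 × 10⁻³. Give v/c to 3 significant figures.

0.0109

v_n = Zαc/n, so v/c = Zα/n = 3 × 0.00730 / 2 = 0.0109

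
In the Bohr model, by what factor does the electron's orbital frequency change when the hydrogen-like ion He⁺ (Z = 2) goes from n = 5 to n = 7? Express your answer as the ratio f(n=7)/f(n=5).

f ∝ Z^2 · n^-3; with Z fixed, f ∝ n^-3.
f(n=7)/f(n=5) = (7/5)^-3 = 125/343

125/343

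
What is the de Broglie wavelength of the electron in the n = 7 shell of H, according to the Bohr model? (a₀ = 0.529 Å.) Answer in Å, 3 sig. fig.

23.3 Å

The Bohr quantisation condition is nλ = 2πr_n.
r_n = n²a₀/Z = 25.9 Å
λ = 2πr_n/n = 2π·25.9/7 = 23.3 Å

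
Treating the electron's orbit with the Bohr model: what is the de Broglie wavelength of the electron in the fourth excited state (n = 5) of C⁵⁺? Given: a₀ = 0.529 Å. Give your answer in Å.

The Bohr quantisation condition is nλ = 2πr_n.
r_n = n²a₀/Z = 2.20 Å
λ = 2πr_n/n = 2π·2.20/5 = 2.77 Å

2.77 Å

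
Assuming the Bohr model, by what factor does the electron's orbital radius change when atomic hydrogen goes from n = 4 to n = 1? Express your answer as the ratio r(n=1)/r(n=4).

1/16

r ∝ Z^-1 · n^2; with Z fixed, r ∝ n^2.
r(n=1)/r(n=4) = (1/4)^2 = 1/16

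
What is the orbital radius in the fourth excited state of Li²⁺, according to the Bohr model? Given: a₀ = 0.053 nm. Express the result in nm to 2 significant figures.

r_n = n²a₀/Z = 5² × 0.053 / 3
    = 25 × 0.053 / 3 = 0.44 nm

0.44 nm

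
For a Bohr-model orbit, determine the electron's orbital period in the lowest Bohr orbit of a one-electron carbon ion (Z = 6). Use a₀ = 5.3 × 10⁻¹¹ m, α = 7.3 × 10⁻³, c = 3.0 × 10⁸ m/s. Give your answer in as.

r = n²a₀/Z = 1²·5.3 × 10⁻¹¹/6 = 8.8 × 10⁻¹² m
v = Zαc/n = 6·0.0073·3.0 × 10⁸/1 = 1.3 × 10⁷ m/s
T = 2πr/v = 4.2 × 10⁻¹⁸ s = 4.2 as

4.2 as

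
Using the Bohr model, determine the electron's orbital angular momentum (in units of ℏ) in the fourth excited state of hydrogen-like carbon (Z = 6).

L_n = nℏ, so L/ℏ = n = 5.

5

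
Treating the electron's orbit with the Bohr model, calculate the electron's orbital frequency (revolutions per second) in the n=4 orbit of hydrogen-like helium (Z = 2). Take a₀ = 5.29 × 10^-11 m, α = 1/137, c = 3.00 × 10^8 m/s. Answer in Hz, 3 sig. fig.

r = n²a₀/Z = 4.23 × 10^-10 m, v = Zαc/n = 1.09 × 10^6 m/s
f = v/(2πr) = 4.12 × 10^14 Hz

4.12 × 10^14 Hz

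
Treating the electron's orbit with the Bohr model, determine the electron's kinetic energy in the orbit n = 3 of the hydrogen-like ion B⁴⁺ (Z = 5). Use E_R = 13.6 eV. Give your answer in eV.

For a Coulomb orbit the virial theorem gives K = −E_n.
E_n = −E_R·Z²/n², so K = E_R·Z²/n² = 13.6 × 5²/3² = 37.8 eV

37.8 eV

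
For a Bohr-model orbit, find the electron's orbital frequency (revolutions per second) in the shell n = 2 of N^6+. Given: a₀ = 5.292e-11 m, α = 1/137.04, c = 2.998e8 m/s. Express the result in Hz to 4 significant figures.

4.030e16 Hz

r = n²a₀/Z = 3.024e-11 m, v = Zαc/n = 7.657e6 m/s
f = v/(2πr) = 4.030e16 Hz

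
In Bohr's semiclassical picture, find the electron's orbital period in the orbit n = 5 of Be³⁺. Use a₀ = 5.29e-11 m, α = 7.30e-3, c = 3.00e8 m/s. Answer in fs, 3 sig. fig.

1.19 fs

r = n²a₀/Z = 5²·5.29e-11/4 = 3.31e-10 m
v = Zαc/n = 4·0.00730·3.00e8/5 = 1.75e6 m/s
T = 2πr/v = 1.19e-15 s = 1.19 fs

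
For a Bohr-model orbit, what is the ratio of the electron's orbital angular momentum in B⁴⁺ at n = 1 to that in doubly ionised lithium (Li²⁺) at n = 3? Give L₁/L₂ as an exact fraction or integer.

L = nℏ is independent of Z.
L₁/L₂ = n₁/n₂ = 1/3 = 1/3

1/3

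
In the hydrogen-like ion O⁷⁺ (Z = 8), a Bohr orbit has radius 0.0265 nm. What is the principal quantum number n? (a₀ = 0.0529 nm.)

2

r_n = n²a₀/Z ⇒ n² = rZ/a₀ = 0.0265 × 8 / 0.0529 ≈ 4.01
n = 2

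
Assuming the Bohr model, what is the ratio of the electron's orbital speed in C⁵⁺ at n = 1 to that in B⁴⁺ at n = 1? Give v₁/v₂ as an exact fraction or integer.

6/5

v ∝ Z^1 · n^-1
v₁/v₂ = (6/5)^1 · (1/1)^-1 = 6/5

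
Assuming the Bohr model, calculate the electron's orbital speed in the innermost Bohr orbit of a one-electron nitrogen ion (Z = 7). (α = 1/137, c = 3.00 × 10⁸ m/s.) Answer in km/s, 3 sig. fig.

v_n = Zαc/n = 7 × 0.00730 × 3.00 × 10⁸ / 1
    = 1.53 × 10⁴ km/s

1.53 × 10⁴ km/s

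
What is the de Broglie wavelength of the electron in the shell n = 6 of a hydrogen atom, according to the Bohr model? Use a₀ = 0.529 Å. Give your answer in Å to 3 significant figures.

19.9 Å

The Bohr quantisation condition is nλ = 2πr_n.
r_n = n²a₀/Z = 19.0 Å
λ = 2πr_n/n = 2π·19.0/6 = 19.9 Å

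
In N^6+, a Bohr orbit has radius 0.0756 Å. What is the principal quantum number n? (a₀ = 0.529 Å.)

1

r_n = n²a₀/Z ⇒ n² = rZ/a₀ = 0.0756 × 7 / 0.529 ≈ 1.00
n = 1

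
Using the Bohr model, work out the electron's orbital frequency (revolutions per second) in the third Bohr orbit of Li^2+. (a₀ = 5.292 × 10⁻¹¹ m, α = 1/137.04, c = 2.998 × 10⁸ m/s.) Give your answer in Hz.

r = n²a₀/Z = 1.588 × 10⁻¹⁰ m, v = Zαc/n = 2.188 × 10⁶ m/s
f = v/(2πr) = 2.193 × 10¹⁵ Hz

2.193 × 10¹⁵ Hz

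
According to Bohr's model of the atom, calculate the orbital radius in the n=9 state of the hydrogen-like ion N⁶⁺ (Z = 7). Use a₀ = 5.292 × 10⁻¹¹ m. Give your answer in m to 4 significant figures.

r_n = n²a₀/Z = 9² × 5.292 × 10⁻¹¹ / 7
    = 81 × 5.292 × 10⁻¹¹ / 7 = 6.124 × 10⁻¹⁰ m

6.124 × 10⁻¹⁰ m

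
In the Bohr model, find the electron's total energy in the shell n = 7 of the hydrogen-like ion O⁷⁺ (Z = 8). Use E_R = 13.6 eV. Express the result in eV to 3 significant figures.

-17.8 eV

E_n = −E_R·Z²/n² = −13.6 × 8²/7² = -17.8 eV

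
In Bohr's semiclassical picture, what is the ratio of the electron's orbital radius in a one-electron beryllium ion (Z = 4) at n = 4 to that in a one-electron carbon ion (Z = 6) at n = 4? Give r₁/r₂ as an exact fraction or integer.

3/2

r ∝ Z^-1 · n^2
r₁/r₂ = (4/6)^-1 · (4/4)^2 = 3/2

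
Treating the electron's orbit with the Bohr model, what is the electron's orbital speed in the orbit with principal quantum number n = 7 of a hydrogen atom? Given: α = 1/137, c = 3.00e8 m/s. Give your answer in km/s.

313 km/s

v_n = Zαc/n = 1 × 0.00730 × 3.00e8 / 7
    = 313 km/s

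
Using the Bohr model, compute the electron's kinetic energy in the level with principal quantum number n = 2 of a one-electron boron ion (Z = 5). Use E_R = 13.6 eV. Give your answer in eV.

85.0 eV

For a Coulomb orbit the virial theorem gives K = −E_n.
E_n = −E_R·Z²/n², so K = E_R·Z²/n² = 13.6 × 5²/2² = 85.0 eV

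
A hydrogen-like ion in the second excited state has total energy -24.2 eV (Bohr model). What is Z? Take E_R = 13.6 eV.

E_n = −E_R Z²/n² ⇒ Z² = −E_n n²/E_R = 24.2 × 3² / 13.6 ≈ 16.01
Z = 4

4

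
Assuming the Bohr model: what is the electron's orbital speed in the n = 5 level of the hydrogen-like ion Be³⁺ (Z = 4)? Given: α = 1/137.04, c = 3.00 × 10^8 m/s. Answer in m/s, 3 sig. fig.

v_n = Zαc/n = 4 × 0.00730 × 3.00 × 10^8 / 5
    = 1.75 × 10^6 m/s

1.75 × 10^6 m/s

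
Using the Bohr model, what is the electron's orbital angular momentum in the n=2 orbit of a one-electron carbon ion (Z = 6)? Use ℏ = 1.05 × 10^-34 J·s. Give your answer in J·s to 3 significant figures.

L_n = nℏ = 2 × 1.05 × 10^-34 = 2.10 × 10^-34 J·s

2.10 × 10^-34 J·s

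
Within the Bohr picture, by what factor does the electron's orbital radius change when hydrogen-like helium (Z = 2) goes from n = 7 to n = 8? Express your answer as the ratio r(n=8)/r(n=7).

64/49

r ∝ Z^-1 · n^2; with Z fixed, r ∝ n^2.
r(n=8)/r(n=7) = (8/7)^2 = 64/49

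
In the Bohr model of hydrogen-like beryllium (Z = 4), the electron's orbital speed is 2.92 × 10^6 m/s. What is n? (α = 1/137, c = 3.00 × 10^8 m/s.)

v_n = Zαc/n ⇒ n = Zαc/v = 4 × 0.00730 × 3.00 × 10^8 / 2.92 × 10^6 ≈ 3.00
n = 3

3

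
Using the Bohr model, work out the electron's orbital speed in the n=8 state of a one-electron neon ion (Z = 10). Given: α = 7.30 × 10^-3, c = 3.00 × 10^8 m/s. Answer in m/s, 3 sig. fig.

2.74 × 10^6 m/s

v_n = Zαc/n = 10 × 0.00730 × 3.00 × 10^8 / 8
    = 2.74 × 10^6 m/s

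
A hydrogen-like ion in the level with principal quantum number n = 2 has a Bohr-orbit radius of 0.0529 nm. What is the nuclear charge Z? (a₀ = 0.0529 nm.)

4

r_n = n²a₀/Z ⇒ Z = n²a₀/r = 2² × 0.0529 / 0.0529 ≈ 4.00
Z = 4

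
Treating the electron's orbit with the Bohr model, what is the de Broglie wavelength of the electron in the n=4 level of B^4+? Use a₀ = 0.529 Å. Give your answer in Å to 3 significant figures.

2.66 Å

The Bohr quantisation condition is nλ = 2πr_n.
r_n = n²a₀/Z = 1.69 Å
λ = 2πr_n/n = 2π·1.69/4 = 2.66 Å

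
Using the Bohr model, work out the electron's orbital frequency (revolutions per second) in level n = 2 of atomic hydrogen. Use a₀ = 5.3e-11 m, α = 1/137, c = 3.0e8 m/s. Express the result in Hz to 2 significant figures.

8.2e14 Hz

r = n²a₀/Z = 2.1e-10 m, v = Zαc/n = 1.1e6 m/s
f = v/(2πr) = 8.2e14 Hz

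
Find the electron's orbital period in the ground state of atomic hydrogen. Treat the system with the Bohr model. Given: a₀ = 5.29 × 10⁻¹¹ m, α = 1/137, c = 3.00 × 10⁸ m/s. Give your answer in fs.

r = n²a₀/Z = 1²·5.29 × 10⁻¹¹/1 = 5.29 × 10⁻¹¹ m
v = Zαc/n = 1·0.00730·3.00 × 10⁸/1 = 2.19 × 10⁶ m/s
T = 2πr/v = 1.52 × 10⁻¹⁶ s = 0.152 fs

0.152 fs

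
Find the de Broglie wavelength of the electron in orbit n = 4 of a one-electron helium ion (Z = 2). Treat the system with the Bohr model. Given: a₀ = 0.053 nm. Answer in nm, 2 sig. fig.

The Bohr quantisation condition is nλ = 2πr_n.
r_n = n²a₀/Z = 0.42 nm
λ = 2πr_n/n = 2π·0.42/4 = 0.67 nm

0.67 nm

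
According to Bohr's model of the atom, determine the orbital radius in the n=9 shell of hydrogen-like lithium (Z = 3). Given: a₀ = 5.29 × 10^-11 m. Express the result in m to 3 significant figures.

r_n = n²a₀/Z = 9² × 5.29 × 10^-11 / 3
    = 81 × 5.29 × 10^-11 / 3 = 1.43 × 10^-9 m

1.43 × 10^-9 m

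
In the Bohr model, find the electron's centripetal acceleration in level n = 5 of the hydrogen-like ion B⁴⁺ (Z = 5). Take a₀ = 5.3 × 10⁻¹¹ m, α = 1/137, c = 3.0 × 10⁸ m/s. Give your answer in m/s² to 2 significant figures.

r = n²a₀/Z = 2.6 × 10⁻¹⁰ m, v = Zαc/n = 2.2 × 10⁶ m/s
a = v²/r = (2.2 × 10⁶)² / 2.6 × 10⁻¹⁰ = 1.8 × 10²² m/s²

1.8 × 10²² m/s²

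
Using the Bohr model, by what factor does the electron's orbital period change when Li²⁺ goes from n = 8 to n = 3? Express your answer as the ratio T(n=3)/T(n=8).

T ∝ Z^-2 · n^3; with Z fixed, T ∝ n^3.
T(n=3)/T(n=8) = (3/8)^3 = 27/512

27/512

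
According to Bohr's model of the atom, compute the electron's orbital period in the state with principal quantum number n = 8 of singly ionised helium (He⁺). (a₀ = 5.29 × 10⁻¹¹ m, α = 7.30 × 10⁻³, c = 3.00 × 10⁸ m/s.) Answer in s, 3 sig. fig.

r = n²a₀/Z = 8²·5.29 × 10⁻¹¹/2 = 1.69 × 10⁻⁹ m
v = Zαc/n = 2·0.00730·3.00 × 10⁸/8 = 5.47 × 10⁵ m/s
T = 2πr/v = 1.94 × 10⁻¹⁴ s

1.94 × 10⁻¹⁴ s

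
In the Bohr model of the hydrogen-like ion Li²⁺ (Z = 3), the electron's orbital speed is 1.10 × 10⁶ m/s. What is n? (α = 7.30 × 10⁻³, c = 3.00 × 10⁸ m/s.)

v_n = Zαc/n ⇒ n = Zαc/v = 3 × 0.00730 × 3.00 × 10⁸ / 1.10 × 10⁶ ≈ 5.97
n = 6

6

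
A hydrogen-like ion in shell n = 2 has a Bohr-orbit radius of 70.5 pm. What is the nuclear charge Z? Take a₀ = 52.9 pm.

3

r_n = n²a₀/Z ⇒ Z = n²a₀/r = 2² × 52.9 / 70.5 ≈ 3.00
Z = 3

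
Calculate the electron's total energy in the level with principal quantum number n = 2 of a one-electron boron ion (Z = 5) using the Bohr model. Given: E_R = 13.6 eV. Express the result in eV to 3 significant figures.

-85.0 eV

E_n = −E_R·Z²/n² = −13.6 × 5²/2² = -85.0 eV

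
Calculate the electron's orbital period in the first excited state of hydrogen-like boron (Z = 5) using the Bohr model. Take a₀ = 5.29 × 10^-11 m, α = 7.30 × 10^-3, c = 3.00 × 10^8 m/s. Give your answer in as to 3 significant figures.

r = n²a₀/Z = 2²·5.29 × 10^-11/5 = 4.23 × 10^-11 m
v = Zαc/n = 5·0.00730·3.00 × 10^8/2 = 5.47 × 10^6 m/s
T = 2πr/v = 4.86 × 10^-17 s = 48.6 as

48.6 as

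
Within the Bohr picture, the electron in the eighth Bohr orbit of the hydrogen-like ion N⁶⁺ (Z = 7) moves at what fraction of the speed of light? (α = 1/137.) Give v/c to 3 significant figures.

v_n = Zαc/n, so v/c = Zα/n = 7 × 0.00730 / 8 = 0.00639

0.00639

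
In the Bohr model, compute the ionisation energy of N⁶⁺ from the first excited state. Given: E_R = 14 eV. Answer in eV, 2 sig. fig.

E_n = −E_R·Z²/n² = −14 × 7²/2² eV = -170 eV
Ionisation energy = −E_n = 170 eV

170 eV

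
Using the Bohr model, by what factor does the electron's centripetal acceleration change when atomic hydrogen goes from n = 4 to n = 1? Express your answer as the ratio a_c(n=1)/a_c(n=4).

256

a_c ∝ Z^3 · n^-4; with Z fixed, a_c ∝ n^-4.
a_c(n=1)/a_c(n=4) = (1/4)^-4 = 256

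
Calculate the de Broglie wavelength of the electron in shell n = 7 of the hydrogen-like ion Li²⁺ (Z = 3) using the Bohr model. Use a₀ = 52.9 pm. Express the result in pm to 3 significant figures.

776 pm

The Bohr quantisation condition is nλ = 2πr_n.
r_n = n²a₀/Z = 864 pm
λ = 2πr_n/n = 2π·864/7 = 776 pm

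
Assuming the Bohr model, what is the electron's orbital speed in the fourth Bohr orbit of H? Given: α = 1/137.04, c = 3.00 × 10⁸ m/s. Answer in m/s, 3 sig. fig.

v_n = Zαc/n = 1 × 0.00730 × 3.00 × 10⁸ / 4
    = 5.47 × 10⁵ m/s

5.47 × 10⁵ m/s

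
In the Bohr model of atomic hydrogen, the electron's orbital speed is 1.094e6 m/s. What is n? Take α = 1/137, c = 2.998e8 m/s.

v_n = Zαc/n ⇒ n = Zαc/v = 1 × 0.007299 × 2.998e8 / 1.094e6 ≈ 2.00
n = 2

2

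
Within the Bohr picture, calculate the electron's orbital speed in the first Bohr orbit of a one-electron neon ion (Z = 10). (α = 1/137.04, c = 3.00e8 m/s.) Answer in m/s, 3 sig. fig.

v_n = Zαc/n = 10 × 0.00730 × 3.00e8 / 1
    = 2.19e7 m/s

2.19e7 m/s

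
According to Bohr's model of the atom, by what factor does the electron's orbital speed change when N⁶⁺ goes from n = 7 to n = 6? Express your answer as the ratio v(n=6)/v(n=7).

v ∝ Z^1 · n^-1; with Z fixed, v ∝ n^-1.
v(n=6)/v(n=7) = (6/7)^-1 = 7/6

7/6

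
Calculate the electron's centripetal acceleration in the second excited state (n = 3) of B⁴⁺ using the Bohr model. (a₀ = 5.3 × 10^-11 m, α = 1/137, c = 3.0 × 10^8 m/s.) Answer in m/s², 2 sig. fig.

r = n²a₀/Z = 9.5 × 10^-11 m, v = Zαc/n = 3.6 × 10^6 m/s
a = v²/r = (3.6 × 10^6)² / 9.5 × 10^-11 = 1.4 × 10^23 m/s²

1.4 × 10^23 m/s²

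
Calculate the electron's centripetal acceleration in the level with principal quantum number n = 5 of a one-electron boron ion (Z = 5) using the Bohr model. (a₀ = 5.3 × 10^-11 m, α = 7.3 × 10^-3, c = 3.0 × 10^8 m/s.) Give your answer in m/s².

1.8 × 10^22 m/s²

r = n²a₀/Z = 2.6 × 10^-10 m, v = Zαc/n = 2.2 × 10^6 m/s
a = v²/r = (2.2 × 10^6)² / 2.6 × 10^-10 = 1.8 × 10^22 m/s²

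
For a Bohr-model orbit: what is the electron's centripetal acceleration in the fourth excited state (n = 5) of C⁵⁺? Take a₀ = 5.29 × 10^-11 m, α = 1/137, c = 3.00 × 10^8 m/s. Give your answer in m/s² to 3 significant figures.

r = n²a₀/Z = 2.20 × 10^-10 m, v = Zαc/n = 2.63 × 10^6 m/s
a = v²/r = (2.63 × 10^6)² / 2.20 × 10^-10 = 3.13 × 10^22 m/s²

3.13 × 10^22 m/s²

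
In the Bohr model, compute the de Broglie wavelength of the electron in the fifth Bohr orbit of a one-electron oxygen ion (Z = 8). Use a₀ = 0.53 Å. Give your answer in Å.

The Bohr quantisation condition is nλ = 2πr_n.
r_n = n²a₀/Z = 1.7 Å
λ = 2πr_n/n = 2π·1.7/5 = 2.1 Å

2.1 Å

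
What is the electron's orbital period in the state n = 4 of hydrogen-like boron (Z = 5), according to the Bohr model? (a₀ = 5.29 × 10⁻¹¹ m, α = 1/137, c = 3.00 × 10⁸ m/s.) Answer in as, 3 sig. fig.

389 as

r = n²a₀/Z = 4²·5.29 × 10⁻¹¹/5 = 1.69 × 10⁻¹⁰ m
v = Zαc/n = 5·0.00730·3.00 × 10⁸/4 = 2.74 × 10⁶ m/s
T = 2πr/v = 3.89 × 10⁻¹⁶ s = 389 as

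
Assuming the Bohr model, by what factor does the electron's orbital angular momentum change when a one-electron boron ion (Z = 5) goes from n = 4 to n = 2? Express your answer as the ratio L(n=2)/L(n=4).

1/2

L = nℏ depends only on n, so L ∝ n.
L(n=2)/L(n=4) = (2/4)^1 = 1/2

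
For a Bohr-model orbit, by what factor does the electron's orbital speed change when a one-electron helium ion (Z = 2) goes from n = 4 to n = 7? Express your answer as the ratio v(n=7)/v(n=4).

v ∝ Z^1 · n^-1; with Z fixed, v ∝ n^-1.
v(n=7)/v(n=4) = (7/4)^-1 = 4/7

4/7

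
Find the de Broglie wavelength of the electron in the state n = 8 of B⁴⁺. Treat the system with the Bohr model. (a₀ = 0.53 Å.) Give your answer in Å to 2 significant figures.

The Bohr quantisation condition is nλ = 2πr_n.
r_n = n²a₀/Z = 6.8 Å
λ = 2πr_n/n = 2π·6.8/8 = 5.3 Å

5.3 Å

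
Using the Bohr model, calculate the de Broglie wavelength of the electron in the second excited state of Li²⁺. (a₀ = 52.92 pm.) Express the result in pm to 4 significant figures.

332.5 pm

The Bohr quantisation condition is nλ = 2πr_n.
r_n = n²a₀/Z = 158.8 pm
λ = 2πr_n/n = 2π·158.8/3 = 332.5 pm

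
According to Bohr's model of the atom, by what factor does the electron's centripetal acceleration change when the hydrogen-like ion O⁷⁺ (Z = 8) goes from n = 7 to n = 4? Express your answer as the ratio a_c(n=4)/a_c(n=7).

a_c ∝ Z^3 · n^-4; with Z fixed, a_c ∝ n^-4.
a_c(n=4)/a_c(n=7) = (4/7)^-4 = 2401/256

2401/256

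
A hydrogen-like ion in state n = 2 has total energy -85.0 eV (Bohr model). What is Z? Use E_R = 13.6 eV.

5

E_n = −E_R Z²/n² ⇒ Z² = −E_n n²/E_R = 85.0 × 2² / 13.6 ≈ 25.00
Z = 5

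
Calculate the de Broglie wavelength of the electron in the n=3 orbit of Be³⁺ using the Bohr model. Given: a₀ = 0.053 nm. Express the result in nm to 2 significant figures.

0.25 nm

The Bohr quantisation condition is nλ = 2πr_n.
r_n = n²a₀/Z = 0.12 nm
λ = 2πr_n/n = 2π·0.12/3 = 0.25 nm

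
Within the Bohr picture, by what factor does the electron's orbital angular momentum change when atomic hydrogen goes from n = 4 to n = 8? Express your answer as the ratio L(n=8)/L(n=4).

L = nℏ depends only on n, so L ∝ n.
L(n=8)/L(n=4) = (8/4)^1 = 2

2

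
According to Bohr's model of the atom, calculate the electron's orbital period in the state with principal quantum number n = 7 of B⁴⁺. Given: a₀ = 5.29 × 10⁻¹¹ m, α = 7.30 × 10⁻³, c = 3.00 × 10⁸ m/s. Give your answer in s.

2.08 × 10⁻¹⁵ s

r = n²a₀/Z = 7²·5.29 × 10⁻¹¹/5 = 5.18 × 10⁻¹⁰ m
v = Zαc/n = 5·0.00730·3.00 × 10⁸/7 = 1.56 × 10⁶ m/s
T = 2πr/v = 2.08 × 10⁻¹⁵ s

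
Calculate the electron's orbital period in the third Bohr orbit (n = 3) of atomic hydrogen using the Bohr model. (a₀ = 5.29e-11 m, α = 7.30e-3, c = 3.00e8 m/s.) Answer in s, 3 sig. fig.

4.10e-15 s

r = n²a₀/Z = 3²·5.29e-11/1 = 4.76e-10 m
v = Zαc/n = 1·0.00730·3.00e8/3 = 7.30e5 m/s
T = 2πr/v = 4.10e-15 s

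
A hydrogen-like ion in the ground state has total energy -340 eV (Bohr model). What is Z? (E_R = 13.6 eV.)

E_n = −E_R Z²/n² ⇒ Z² = −E_n n²/E_R = 340 × 1² / 13.6 ≈ 25.00
Z = 5

5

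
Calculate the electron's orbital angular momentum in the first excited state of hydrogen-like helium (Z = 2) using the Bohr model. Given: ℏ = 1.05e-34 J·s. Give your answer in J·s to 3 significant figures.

L_n = nℏ = 2 × 1.05e-34 = 2.10e-34 J·s

2.10e-34 J·s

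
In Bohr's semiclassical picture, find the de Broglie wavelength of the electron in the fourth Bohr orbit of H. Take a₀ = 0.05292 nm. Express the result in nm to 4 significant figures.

1.330 nm

The Bohr quantisation condition is nλ = 2πr_n.
r_n = n²a₀/Z = 0.8467 nm
λ = 2πr_n/n = 2π·0.8467/4 = 1.330 nm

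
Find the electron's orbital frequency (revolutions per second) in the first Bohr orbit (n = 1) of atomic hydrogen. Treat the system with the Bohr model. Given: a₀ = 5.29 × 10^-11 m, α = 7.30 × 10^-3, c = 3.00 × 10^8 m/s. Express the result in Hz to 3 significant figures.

r = n²a₀/Z = 5.29 × 10^-11 m, v = Zαc/n = 2.19 × 10^6 m/s
f = v/(2πr) = 6.59 × 10^15 Hz

6.59 × 10^15 Hz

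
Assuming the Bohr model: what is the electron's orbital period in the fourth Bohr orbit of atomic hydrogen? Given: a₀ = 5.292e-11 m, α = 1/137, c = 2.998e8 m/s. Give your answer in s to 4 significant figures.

9.725e-15 s

r = n²a₀/Z = 4²·5.292e-11/1 = 8.467e-10 m
v = Zαc/n = 1·0.007299·2.998e8/4 = 5.471e5 m/s
T = 2πr/v = 9.725e-15 s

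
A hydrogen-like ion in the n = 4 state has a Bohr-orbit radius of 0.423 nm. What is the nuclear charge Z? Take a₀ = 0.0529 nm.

2

r_n = n²a₀/Z ⇒ Z = n²a₀/r = 4² × 0.0529 / 0.423 ≈ 2.00
Z = 2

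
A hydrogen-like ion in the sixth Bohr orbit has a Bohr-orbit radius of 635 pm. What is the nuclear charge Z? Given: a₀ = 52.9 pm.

r_n = n²a₀/Z ⇒ Z = n²a₀/r = 6² × 52.9 / 635 ≈ 3.00
Z = 3

3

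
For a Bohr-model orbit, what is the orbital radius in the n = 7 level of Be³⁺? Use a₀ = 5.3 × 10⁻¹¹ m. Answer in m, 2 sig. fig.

6.5 × 10⁻¹⁰ m

r_n = n²a₀/Z = 7² × 5.3 × 10⁻¹¹ / 4
    = 49 × 5.3 × 10⁻¹¹ / 4 = 6.5 × 10⁻¹⁰ m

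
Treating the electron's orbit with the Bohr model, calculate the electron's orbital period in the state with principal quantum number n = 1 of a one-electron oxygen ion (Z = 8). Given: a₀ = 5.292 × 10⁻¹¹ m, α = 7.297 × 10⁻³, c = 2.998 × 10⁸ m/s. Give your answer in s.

r = n²a₀/Z = 1²·5.292 × 10⁻¹¹/8 = 6.615 × 10⁻¹² m
v = Zαc/n = 8·0.007297·2.998 × 10⁸/1 = 1.750 × 10⁷ m/s
T = 2πr/v = 2.375 × 10⁻¹⁸ s

2.375 × 10⁻¹⁸ s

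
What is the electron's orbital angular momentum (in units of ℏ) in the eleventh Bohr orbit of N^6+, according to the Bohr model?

11

L_n = nℏ, so L/ℏ = n = 11.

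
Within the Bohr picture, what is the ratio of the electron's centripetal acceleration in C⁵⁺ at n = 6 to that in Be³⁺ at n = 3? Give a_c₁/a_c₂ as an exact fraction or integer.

a_c ∝ Z^3 · n^-4
a_c₁/a_c₂ = (6/4)^3 · (6/3)^-4 = 27/128

27/128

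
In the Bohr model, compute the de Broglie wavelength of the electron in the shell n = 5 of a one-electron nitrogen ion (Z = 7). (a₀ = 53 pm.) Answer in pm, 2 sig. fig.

240 pm

The Bohr quantisation condition is nλ = 2πr_n.
r_n = n²a₀/Z = 190 pm
λ = 2πr_n/n = 2π·190/5 = 240 pm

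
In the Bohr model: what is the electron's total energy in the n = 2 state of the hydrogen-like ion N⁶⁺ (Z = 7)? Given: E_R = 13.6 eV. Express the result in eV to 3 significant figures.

E_n = −E_R·Z²/n² = −13.6 × 7²/2² = -167 eV

-167 eV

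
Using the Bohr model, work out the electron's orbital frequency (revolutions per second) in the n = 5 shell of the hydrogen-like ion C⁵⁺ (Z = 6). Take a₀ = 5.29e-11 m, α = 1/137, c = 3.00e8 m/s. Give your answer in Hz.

r = n²a₀/Z = 2.20e-10 m, v = Zαc/n = 2.63e6 m/s
f = v/(2πr) = 1.90e15 Hz

1.90e15 Hz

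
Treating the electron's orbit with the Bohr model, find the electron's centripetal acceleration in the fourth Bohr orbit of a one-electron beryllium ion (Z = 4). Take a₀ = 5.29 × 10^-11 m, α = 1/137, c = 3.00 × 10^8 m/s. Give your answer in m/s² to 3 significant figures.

2.27 × 10^22 m/s²

r = n²a₀/Z = 2.12 × 10^-10 m, v = Zαc/n = 2.19 × 10^6 m/s
a = v²/r = (2.19 × 10^6)² / 2.12 × 10^-10 = 2.27 × 10^22 m/s²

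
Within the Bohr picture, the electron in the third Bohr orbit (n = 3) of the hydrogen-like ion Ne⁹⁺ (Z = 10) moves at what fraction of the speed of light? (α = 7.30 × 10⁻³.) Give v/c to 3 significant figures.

0.0243

v_n = Zαc/n, so v/c = Zα/n = 10 × 0.00730 / 3 = 0.0243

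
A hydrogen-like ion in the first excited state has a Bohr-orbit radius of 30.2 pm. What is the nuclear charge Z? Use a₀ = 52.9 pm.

7

r_n = n²a₀/Z ⇒ Z = n²a₀/r = 2² × 52.9 / 30.2 ≈ 7.01
Z = 7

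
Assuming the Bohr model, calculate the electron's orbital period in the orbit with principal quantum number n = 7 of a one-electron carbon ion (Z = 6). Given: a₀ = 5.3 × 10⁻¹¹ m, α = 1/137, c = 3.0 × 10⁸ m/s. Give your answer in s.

r = n²a₀/Z = 7²·5.3 × 10⁻¹¹/6 = 4.3 × 10⁻¹⁰ m
v = Zαc/n = 6·0.0073·3.0 × 10⁸/7 = 1.9 × 10⁶ m/s
T = 2πr/v = 1.4 × 10⁻¹⁵ s

1.4 × 10⁻¹⁵ s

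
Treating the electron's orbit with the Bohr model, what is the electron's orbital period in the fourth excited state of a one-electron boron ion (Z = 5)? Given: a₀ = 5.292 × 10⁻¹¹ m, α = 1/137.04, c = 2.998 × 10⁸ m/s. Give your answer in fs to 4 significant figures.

0.7600 fs

r = n²a₀/Z = 5²·5.292 × 10⁻¹¹/5 = 2.646 × 10⁻¹⁰ m
v = Zαc/n = 5·0.007297·2.998 × 10⁸/5 = 2.188 × 10⁶ m/s
T = 2πr/v = 7.600 × 10⁻¹⁶ s = 0.7600 fs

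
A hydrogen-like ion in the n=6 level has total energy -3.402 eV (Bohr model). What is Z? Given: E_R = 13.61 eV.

3

E_n = −E_R Z²/n² ⇒ Z² = −E_n n²/E_R = 3.402 × 6² / 13.61 ≈ 9.00
Z = 3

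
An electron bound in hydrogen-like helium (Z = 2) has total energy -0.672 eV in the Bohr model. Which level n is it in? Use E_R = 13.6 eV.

E_n = −E_R Z²/n² ⇒ n² = E_R Z²/(−E_n) = 13.6 × 2² / 0.672 ≈ 80.95
n = 9

9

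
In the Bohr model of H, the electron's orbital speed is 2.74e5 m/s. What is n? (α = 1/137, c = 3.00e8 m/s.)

v_n = Zαc/n ⇒ n = Zαc/v = 1 × 0.00730 × 3.00e8 / 2.74e5 ≈ 7.99
n = 8

8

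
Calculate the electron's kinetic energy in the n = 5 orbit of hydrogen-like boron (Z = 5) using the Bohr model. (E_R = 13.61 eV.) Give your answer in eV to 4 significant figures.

13.61 eV

For a Coulomb orbit the virial theorem gives K = −E_n.
E_n = −E_R·Z²/n², so K = E_R·Z²/n² = 13.61 × 5²/5² = 13.61 eV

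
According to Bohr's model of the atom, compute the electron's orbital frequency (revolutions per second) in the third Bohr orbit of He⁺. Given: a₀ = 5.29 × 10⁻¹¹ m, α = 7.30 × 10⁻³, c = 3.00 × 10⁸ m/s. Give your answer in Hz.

9.76 × 10¹⁴ Hz

r = n²a₀/Z = 2.38 × 10⁻¹⁰ m, v = Zαc/n = 1.46 × 10⁶ m/s
f = v/(2πr) = 9.76 × 10¹⁴ Hz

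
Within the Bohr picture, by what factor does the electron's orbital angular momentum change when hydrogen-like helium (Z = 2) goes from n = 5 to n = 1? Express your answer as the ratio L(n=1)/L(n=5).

1/5

L = nℏ depends only on n, so L ∝ n.
L(n=1)/L(n=5) = (1/5)^1 = 1/5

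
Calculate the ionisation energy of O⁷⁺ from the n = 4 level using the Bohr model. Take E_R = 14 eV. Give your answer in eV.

E_n = −E_R·Z²/n² = −14 × 8²/4² eV = -56 eV
Ionisation energy = −E_n = 56 eV

56 eV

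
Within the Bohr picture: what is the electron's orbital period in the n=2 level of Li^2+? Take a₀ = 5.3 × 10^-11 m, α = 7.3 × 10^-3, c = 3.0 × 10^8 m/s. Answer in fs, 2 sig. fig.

0.14 fs

r = n²a₀/Z = 2²·5.3 × 10^-11/3 = 7.1 × 10^-11 m
v = Zαc/n = 3·0.0073·3.0 × 10^8/2 = 3.3 × 10^6 m/s
T = 2πr/v = 1.4 × 10^-16 s = 0.14 fs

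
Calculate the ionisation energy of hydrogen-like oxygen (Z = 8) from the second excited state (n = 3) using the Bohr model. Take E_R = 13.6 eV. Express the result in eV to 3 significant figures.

E_n = −E_R·Z²/n² = −13.6 × 8²/3² eV = -96.7 eV
Ionisation energy = −E_n = 96.7 eV

96.7 eV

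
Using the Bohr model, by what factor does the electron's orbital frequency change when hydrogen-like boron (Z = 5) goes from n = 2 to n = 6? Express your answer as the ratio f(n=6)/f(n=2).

f ∝ Z^2 · n^-3; with Z fixed, f ∝ n^-3.
f(n=6)/f(n=2) = (6/2)^-3 = 1/27

1/27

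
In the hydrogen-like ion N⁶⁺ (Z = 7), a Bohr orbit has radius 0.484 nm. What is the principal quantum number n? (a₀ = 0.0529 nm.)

r_n = n²a₀/Z ⇒ n² = rZ/a₀ = 0.484 × 7 / 0.0529 ≈ 64.05
n = 8

8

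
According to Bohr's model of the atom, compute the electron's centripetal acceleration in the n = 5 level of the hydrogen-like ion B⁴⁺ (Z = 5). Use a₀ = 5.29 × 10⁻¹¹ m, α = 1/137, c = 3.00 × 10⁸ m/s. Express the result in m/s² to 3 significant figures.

r = n²a₀/Z = 2.64 × 10⁻¹⁰ m, v = Zαc/n = 2.19 × 10⁶ m/s
a = v²/r = (2.19 × 10⁶)² / 2.64 × 10⁻¹⁰ = 1.81 × 10²² m/s²

1.81 × 10²² m/s²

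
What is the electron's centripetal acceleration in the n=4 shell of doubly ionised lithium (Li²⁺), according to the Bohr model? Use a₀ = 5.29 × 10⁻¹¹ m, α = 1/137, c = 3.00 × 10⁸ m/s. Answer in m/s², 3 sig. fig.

9.56 × 10²¹ m/s²

r = n²a₀/Z = 2.82 × 10⁻¹⁰ m, v = Zαc/n = 1.64 × 10⁶ m/s
a = v²/r = (1.64 × 10⁶)² / 2.82 × 10⁻¹⁰ = 9.56 × 10²¹ m/s²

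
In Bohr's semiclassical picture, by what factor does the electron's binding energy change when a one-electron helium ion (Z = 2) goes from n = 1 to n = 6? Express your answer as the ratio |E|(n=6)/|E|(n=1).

|E| ∝ Z^2 · n^-2; with Z fixed, |E| ∝ n^-2.
|E|(n=6)/|E|(n=1) = (6/1)^-2 = 1/36

1/36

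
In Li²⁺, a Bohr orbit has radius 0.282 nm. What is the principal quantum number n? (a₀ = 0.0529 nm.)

r_n = n²a₀/Z ⇒ n² = rZ/a₀ = 0.282 × 3 / 0.0529 ≈ 15.99
n = 4

4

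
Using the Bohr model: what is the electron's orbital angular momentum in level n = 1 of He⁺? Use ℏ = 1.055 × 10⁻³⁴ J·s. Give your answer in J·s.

L_n = nℏ = 1 × 1.055 × 10⁻³⁴ = 1.055 × 10⁻³⁴ J·s

1.055 × 10⁻³⁴ J·s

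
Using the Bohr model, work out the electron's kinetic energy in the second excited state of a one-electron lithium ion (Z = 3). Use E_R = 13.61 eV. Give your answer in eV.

13.61 eV

For a Coulomb orbit the virial theorem gives K = −E_n.
E_n = −E_R·Z²/n², so K = E_R·Z²/n² = 13.61 × 3²/3² = 13.61 eV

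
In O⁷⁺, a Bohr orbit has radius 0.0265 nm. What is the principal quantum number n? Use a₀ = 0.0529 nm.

r_n = n²a₀/Z ⇒ n² = rZ/a₀ = 0.0265 × 8 / 0.0529 ≈ 4.01
n = 2

2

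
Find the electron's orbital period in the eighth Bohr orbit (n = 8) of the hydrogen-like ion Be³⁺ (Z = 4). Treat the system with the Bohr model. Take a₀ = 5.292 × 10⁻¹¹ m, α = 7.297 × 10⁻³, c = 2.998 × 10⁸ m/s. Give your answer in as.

4864 as

r = n²a₀/Z = 8²·5.292 × 10⁻¹¹/4 = 8.467 × 10⁻¹⁰ m
v = Zαc/n = 4·0.007297·2.998 × 10⁸/8 = 1.094 × 10⁶ m/s
T = 2πr/v = 4.864 × 10⁻¹⁵ s = 4864 as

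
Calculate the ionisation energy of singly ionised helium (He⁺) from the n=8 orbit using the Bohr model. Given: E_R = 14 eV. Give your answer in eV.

0.88 eV

E_n = −E_R·Z²/n² = −14 × 2²/8² eV = -0.88 eV
Ionisation energy = −E_n = 0.88 eV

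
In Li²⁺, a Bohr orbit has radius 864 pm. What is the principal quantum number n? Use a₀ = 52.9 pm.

r_n = n²a₀/Z ⇒ n² = rZ/a₀ = 864 × 3 / 52.9 ≈ 49.00
n = 7

7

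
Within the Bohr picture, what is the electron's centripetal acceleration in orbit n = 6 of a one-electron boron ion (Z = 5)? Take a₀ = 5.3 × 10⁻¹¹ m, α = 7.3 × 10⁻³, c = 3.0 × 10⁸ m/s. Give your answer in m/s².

8.7 × 10²¹ m/s²

r = n²a₀/Z = 3.8 × 10⁻¹⁰ m, v = Zαc/n = 1.8 × 10⁶ m/s
a = v²/r = (1.8 × 10⁶)² / 3.8 × 10⁻¹⁰ = 8.7 × 10²¹ m/s²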